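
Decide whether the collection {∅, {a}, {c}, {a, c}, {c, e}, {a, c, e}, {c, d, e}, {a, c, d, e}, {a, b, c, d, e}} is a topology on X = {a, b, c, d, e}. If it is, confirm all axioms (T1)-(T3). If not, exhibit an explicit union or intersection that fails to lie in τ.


τ IS a topology on X.

Axiom (T1): ∅ ∈ τ? Yes; X ∈ τ? Yes.
Axiom (T2/T3): check pairwise unions and intersections of members of τ.
All pairwise intersections and unions checked — each lies in τ. Therefore τ satisfies (T1), (T2), (T3): it IS a topology on X.


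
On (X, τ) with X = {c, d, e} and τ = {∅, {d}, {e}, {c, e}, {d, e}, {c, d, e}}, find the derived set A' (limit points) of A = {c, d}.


A' = ∅

For each x ∈ X, list the open sets U ∈ τ with x ∈ U, then check whether U ∩ (A ∖ {x}) ≠ ∅ for every such U.
  x = c: open {c, e} ∋ x has {c, e} ∩ (A ∖ {c}) = ∅, so x is NOT a limit point.
  x = d: open {d} ∋ x has {d} ∩ (A ∖ {d}) = ∅, so x is NOT a limit point.
  x = e: open {e} ∋ x has {e} ∩ (A ∖ {e}) = ∅, so x is NOT a limit point.
Collecting: A' = ∅.


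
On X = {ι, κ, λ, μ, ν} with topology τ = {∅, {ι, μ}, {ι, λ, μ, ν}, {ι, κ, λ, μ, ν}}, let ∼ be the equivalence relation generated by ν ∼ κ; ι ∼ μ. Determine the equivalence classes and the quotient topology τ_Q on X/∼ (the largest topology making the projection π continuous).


X/∼ = {[ι=μ], [κ=ν], [λ]}; |τ_Q| = 3.

Equivalence classes: [ι=μ], [κ=ν], [λ].
Quotient map π: X → X/∼ sends ι ↦ [ι=μ], κ ↦ [κ=ν], λ ↦ [λ], μ ↦ [ι=μ], ν ↦ [κ=ν].
For each subset V ⊆ X/∼, compute π^{-1}(V) ⊆ X and check whether π^{-1}(V) ∈ τ. V is open in τ_Q iff π^{-1}(V) ∈ τ.
  V = {}: π^{-1}(V) = ∅ ∈ τ ✓.
  V = {[ι=μ]}: π^{-1}(V) = {ι, μ} ∈ τ ✓.
  V = {[κ=ν]}: π^{-1}(V) = {κ, ν} ∉ τ ✗.
  V = {[ι=μ], [κ=ν]}: π^{-1}(V) = {ι, κ, μ, ν} ∉ τ ✗.
  V = {[λ]}: π^{-1}(V) = {λ} ∉ τ ✗.
  V = {[ι=μ], [λ]}: π^{-1}(V) = {ι, λ, μ} ∉ τ ✗.
  V = {[κ=ν], [λ]}: π^{-1}(V) = {κ, λ, ν} ∉ τ ✗.
  V = {[ι=μ], [κ=ν], [λ]}: π^{-1}(V) = {ι, κ, λ, μ, ν} ∈ τ ✓.
Open sets in the quotient: τ_Q = {{}, {[ι=μ]}, {[ι=μ], [κ=ν], [λ]}} (3 elements).


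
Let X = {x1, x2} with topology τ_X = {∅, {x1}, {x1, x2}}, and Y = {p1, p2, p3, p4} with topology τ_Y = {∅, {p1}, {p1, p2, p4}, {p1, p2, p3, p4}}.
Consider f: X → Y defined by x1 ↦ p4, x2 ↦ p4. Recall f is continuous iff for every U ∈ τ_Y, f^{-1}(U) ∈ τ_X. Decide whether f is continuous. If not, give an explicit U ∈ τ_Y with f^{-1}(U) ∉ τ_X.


f IS continuous.

Compute f^{-1}(U) for each U ∈ τ_Y:
  U = ∅: f^{-1}(U) = ∅ ∈ τ_X ✓.
  U = {p1}: f^{-1}(U) = ∅ ∈ τ_X ✓.
  U = {p1, p2, p4}: f^{-1}(U) = {x1, x2} ∈ τ_X ✓.
  U = {p1, p2, p3, p4}: f^{-1}(U) = {x1, x2} ∈ τ_X ✓.
Every preimage lies in τ_X, so f IS continuous.


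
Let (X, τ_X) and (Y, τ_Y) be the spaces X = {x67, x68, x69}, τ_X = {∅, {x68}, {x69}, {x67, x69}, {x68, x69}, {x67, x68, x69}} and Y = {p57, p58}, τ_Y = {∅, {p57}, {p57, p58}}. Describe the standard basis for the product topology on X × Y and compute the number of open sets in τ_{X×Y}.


Basis B = {∅ × ∅, {x68} × {p57}, {x69} × {p57}, {x67, x69} × {p57}, {x68} × {p57, p58}, {x68, x69} × {p57}, {x69} × {p57, p58}, {x67, x68, x69} × {p57}, {x67, x69} × {p57, p58}, {x68, x69} × {p57, p58}, {x67, x68, x69} × {p57, p58}}; |τ_{X×Y}| = 18.

Enumerate products U × V with U ∈ τ_X, V ∈ τ_Y (deduplicated):
  ∅ × ∅ = {} (∅)
  {x68} × {p57} = {(x68,p57)}
  {x69} × {p57} = {(x69,p57)}
  {x67, x69} × {p57} = {(x67,p57), (x69,p57)}
  {x68} × {p57, p58} = {(x68,p57), (x68,p58)}
  {x68, x69} × {p57} = {(x68,p57), (x69,p57)}
  {x69} × {p57, p58} = {(x69,p57), (x69,p58)}
  {x67, x68, x69} × {p57} = {(x67,p57), (x68,p57), (x69,p57)}
  {x67, x69} × {p57, p58} = {(x67,p57), (x67,p58), (x69,p57), (x69,p58)}
  {x68, x69} × {p57, p58} = {(x68,p57), (x68,p58), (x69,p57), (x69,p58)}
  {x67, x68, x69} × {p57, p58} = {(x67,p57), (x67,p58), (x68,p57), (x68,p58), (x69,p57), (x69,p58)}
These 11 distinct sets form the basis B.
Close under arbitrary unions to get τ_{X×Y}; counting gives |τ_{X×Y}| = 18.


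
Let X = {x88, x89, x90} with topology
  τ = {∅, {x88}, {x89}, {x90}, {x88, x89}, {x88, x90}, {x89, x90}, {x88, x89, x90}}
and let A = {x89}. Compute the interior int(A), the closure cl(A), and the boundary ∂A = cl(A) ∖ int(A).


int(A) = {x89}, cl(A) = {x89}, ∂A = ∅.

Closed sets in (X, τ) are complements of opens:
  closed(X, τ) = {∅, {x88}, {x89}, {x90}, {x88, x89}, {x88, x90}, {x89, x90}, {x88, x89, x90}}.
int(A) = ⋃ {U ∈ τ : U ⊆ A}. Opens contained in A: ∅, {x89}.
Taking the union of these: int(A) = {x89}.
cl(A) = ⋂ {C closed : A ⊆ C}. Closed sets containing A: {x89}, {x88, x89}, {x89, x90}, {x88, x89, x90}.
Intersecting these: cl(A) = {x89}.
∂A = cl(A) ∖ int(A) = {x89} ∖ {x89} = ∅.


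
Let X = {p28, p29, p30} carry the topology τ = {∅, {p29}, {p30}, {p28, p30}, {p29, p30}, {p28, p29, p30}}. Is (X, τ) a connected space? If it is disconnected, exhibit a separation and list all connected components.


(X, τ) is disconnected; components = [{p29}, {p28, p30}].

Find clopen sets (U ∈ τ with X ∖ U ∈ τ):
  U = ∅, X ∖ U = {p28, p29, p30} — both open, so U is clopen.
  U = {p29}, X ∖ U = {p28, p30} — both open, so U is clopen.
  U = {p28, p30}, X ∖ U = {p29} — both open, so U is clopen.
  U = {p28, p29, p30}, X ∖ U = ∅ — both open, so U is clopen.
Nontrivial clopen(s) exist: e.g. {p28, p30}. So (X, τ) is disconnected.
Compute connected components by grouping points that agree on all clopens:
  component: {p29}
  component: {p28, p30}


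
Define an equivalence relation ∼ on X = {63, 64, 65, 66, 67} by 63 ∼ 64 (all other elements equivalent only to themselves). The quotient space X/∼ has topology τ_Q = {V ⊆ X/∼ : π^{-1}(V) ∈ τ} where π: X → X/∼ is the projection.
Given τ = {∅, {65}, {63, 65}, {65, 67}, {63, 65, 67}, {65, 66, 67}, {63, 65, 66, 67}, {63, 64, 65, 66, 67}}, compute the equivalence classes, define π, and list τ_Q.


X/∼ = {[63=64], [65], [66], [67]}; |τ_Q| = 5.

Equivalence classes: [63=64], [65], [66], [67].
Quotient map π: X → X/∼ sends 63 ↦ [63=64], 64 ↦ [63=64], 65 ↦ [65], 66 ↦ [66], 67 ↦ [67].
For each subset V ⊆ X/∼, compute π^{-1}(V) ⊆ X and check whether π^{-1}(V) ∈ τ. V is open in τ_Q iff π^{-1}(V) ∈ τ.
  V = {}: π^{-1}(V) = ∅ ∈ τ ✓.
  V = {[63=64]}: π^{-1}(V) = {63, 64} ∉ τ ✗.
  V = {[65]}: π^{-1}(V) = {65} ∈ τ ✓.
  V = {[63=64], [65]}: π^{-1}(V) = {63, 64, 65} ∉ τ ✗.
  V = {[66]}: π^{-1}(V) = {66} ∉ τ ✗.
  V = {[63=64], [66]}: π^{-1}(V) = {63, 64, 66} ∉ τ ✗.
  V = {[65], [66]}: π^{-1}(V) = {65, 66} ∉ τ ✗.
  V = {[63=64], [65], [66]}: π^{-1}(V) = {63, 64, 65, 66} ∉ τ ✗.
  V = {[67]}: π^{-1}(V) = {67} ∉ τ ✗.
  V = {[63=64], [67]}: π^{-1}(V) = {63, 64, 67} ∉ τ ✗.
  V = {[65], [67]}: π^{-1}(V) = {65, 67} ∈ τ ✓.
  V = {[63=64], [65], [67]}: π^{-1}(V) = {63, 64, 65, 67} ∉ τ ✗.
  V = {[66], [67]}: π^{-1}(V) = {66, 67} ∉ τ ✗.
  V = {[63=64], [66], [67]}: π^{-1}(V) = {63, 64, 66, 67} ∉ τ ✗.
  V = {[65], [66], [67]}: π^{-1}(V) = {65, 66, 67} ∈ τ ✓.
  V = {[63=64], [65], [66], [67]}: π^{-1}(V) = {63, 64, 65, 66, 67} ∈ τ ✓.
Open sets in the quotient: τ_Q = {{}, {[65]}, {[65], [67]}, {[65], [66], [67]}, {[63=64], [65], [66], [67]}} (5 elements).


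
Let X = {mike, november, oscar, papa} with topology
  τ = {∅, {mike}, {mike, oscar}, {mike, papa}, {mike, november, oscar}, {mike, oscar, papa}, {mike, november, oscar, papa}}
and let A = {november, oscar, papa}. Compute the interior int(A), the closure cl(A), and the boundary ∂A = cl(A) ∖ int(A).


int(A) = ∅, cl(A) = {november, oscar, papa}, ∂A = {november, oscar, papa}.

Closed sets in (X, τ) are complements of opens:
  closed(X, τ) = {∅, {november}, {papa}, {november, oscar}, {november, papa}, {november, oscar, papa}, {mike, november, oscar, papa}}.
int(A) = ⋃ {U ∈ τ : U ⊆ A}. Opens contained in A: ∅.
Taking the union of these: int(A) = ∅.
cl(A) = ⋂ {C closed : A ⊆ C}. Closed sets containing A: {november, oscar, papa}, {mike, november, oscar, papa}.
Intersecting these: cl(A) = {november, oscar, papa}.
∂A = cl(A) ∖ int(A) = {november, oscar, papa} ∖ ∅ = {november, oscar, papa}.


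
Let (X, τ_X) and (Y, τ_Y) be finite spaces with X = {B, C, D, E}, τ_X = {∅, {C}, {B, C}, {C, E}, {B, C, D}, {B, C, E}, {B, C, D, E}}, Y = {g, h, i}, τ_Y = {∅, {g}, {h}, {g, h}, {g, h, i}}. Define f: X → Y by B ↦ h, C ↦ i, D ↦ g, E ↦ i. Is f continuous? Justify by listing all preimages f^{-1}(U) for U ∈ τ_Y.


f is NOT continuous.

Compute f^{-1}(U) for each U ∈ τ_Y:
  U = ∅: f^{-1}(U) = ∅ ∈ τ_X ✓.
  U = {g}: f^{-1}(U) = {D} ∉ τ_X ✗.
  U = {h}: f^{-1}(U) = {B} ∉ τ_X ✗.
  U = {g, h}: f^{-1}(U) = {B, D} ∉ τ_X ✗.
  U = {g, h, i}: f^{-1}(U) = {B, C, D, E} ∈ τ_X ✓.
Found U = {g} with f^{-1}(U) = {D} not in τ_X. Therefore f is NOT continuous.


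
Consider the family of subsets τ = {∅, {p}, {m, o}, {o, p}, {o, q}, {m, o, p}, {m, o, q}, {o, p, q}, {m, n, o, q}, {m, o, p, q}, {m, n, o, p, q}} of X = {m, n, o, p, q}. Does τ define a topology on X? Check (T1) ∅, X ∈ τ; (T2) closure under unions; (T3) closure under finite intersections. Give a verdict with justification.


τ is NOT a topology on X.

Axiom (T1): ∅ ∈ τ? Yes; X ∈ τ? Yes.
Axiom (T2/T3): check pairwise unions and intersections of members of τ.
Counterexample for (T3): {m, o} ∩ {o, p} = {o} ∉ τ. Therefore τ is NOT a topology.


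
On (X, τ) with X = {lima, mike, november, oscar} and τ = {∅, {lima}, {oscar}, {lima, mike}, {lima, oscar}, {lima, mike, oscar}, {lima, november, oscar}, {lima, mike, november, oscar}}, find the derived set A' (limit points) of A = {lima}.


A' = {mike, november}

For each x ∈ X, list the open sets U ∈ τ with x ∈ U, then check whether U ∩ (A ∖ {x}) ≠ ∅ for every such U.
  x = lima: open {lima} ∋ x has {lima} ∩ (A ∖ {lima}) = ∅, so x is NOT a limit point.
  x = mike: opens ∋ x are {lima, mike}, {lima, mike, oscar}, {lima, mike, november, oscar}; each meets A ∖ {mike}, so x IS a limit point.
  x = november: opens ∋ x are {lima, november, oscar}, {lima, mike, november, oscar}; each meets A ∖ {november}, so x IS a limit point.
  x = oscar: open {oscar} ∋ x has {oscar} ∩ (A ∖ {oscar}) = ∅, so x is NOT a limit point.
Collecting: A' = {mike, november}.


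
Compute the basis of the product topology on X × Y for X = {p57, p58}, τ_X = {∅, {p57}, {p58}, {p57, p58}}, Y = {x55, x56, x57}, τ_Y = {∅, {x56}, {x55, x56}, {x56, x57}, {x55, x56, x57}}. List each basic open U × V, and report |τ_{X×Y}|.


Basis B = {∅ × ∅, {p57} × {x56}, {p58} × {x56}, {p57} × {x55, x56}, {p57} × {x56, x57}, {p57, p58} × {x56}, {p58} × {x55, x56}, {p58} × {x56, x57}, {p57} × {x55, x56, x57}, {p58} × {x55, x56, x57}, {p57, p58} × {x55, x56}, {p57, p58} × {x56, x57}, {p57, p58} × {x55, x56, x57}}; |τ_{X×Y}| = 25.

Enumerate products U × V with U ∈ τ_X, V ∈ τ_Y (deduplicated):
  ∅ × ∅ = {} (∅)
  {p57} × {x56} = {(p57,x56)}
  {p58} × {x56} = {(p58,x56)}
  {p57} × {x55, x56} = {(p57,x55), (p57,x56)}
  {p57} × {x56, x57} = {(p57,x56), (p57,x57)}
  {p57, p58} × {x56} = {(p57,x56), (p58,x56)}
  {p58} × {x55, x56} = {(p58,x55), (p58,x56)}
  {p58} × {x56, x57} = {(p58,x56), (p58,x57)}
  {p57} × {x55, x56, x57} = {(p57,x55), (p57,x56), (p57,x57)}
  {p58} × {x55, x56, x57} = {(p58,x55), (p58,x56), (p58,x57)}
  {p57, p58} × {x55, x56} = {(p57,x55), (p57,x56), (p58,x55), (p58,x56)}
  {p57, p58} × {x56, x57} = {(p57,x56), (p57,x57), (p58,x56), (p58,x57)}
  {p57, p58} × {x55, x56, x57} = {(p57,x55), (p57,x56), (p57,x57), (p58,x55), (p58,x56), (p58,x57)}
These 13 distinct sets form the basis B.
Close under arbitrary unions to get τ_{X×Y}; counting gives |τ_{X×Y}| = 25.


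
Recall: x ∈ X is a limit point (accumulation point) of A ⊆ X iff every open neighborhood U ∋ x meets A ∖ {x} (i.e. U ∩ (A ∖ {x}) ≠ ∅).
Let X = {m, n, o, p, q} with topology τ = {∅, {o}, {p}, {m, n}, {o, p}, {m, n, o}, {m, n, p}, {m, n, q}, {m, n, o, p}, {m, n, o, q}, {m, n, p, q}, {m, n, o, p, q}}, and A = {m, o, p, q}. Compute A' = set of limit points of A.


A' = {n, q}

For each x ∈ X, list the open sets U ∈ τ with x ∈ U, then check whether U ∩ (A ∖ {x}) ≠ ∅ for every such U.
  x = m: open {m, n} ∋ x has {m, n} ∩ (A ∖ {m}) = ∅, so x is NOT a limit point.
  x = n: opens ∋ x are {m, n}, {m, n, o}, {m, n, p}, {m, n, q}, {m, n, o, p}, {m, n, o, q}, {m, n, p, q}, {m, n, o, p, q}; each meets A ∖ {n}, so x IS a limit point.
  x = o: open {o} ∋ x has {o} ∩ (A ∖ {o}) = ∅, so x is NOT a limit point.
  x = p: open {p} ∋ x has {p} ∩ (A ∖ {p}) = ∅, so x is NOT a limit point.
  x = q: opens ∋ x are {m, n, q}, {m, n, o, q}, {m, n, p, q}, {m, n, o, p, q}; each meets A ∖ {q}, so x IS a limit point.
Collecting: A' = {n, q}.


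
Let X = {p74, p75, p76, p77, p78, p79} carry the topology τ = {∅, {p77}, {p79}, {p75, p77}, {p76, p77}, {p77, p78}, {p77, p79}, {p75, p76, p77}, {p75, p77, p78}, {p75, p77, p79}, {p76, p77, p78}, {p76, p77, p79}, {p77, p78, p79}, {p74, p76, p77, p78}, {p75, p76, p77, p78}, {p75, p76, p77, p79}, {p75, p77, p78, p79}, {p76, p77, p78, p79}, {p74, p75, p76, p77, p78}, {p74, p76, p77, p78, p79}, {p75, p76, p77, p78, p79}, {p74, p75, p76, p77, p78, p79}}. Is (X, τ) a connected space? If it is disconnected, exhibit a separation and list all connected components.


(X, τ) is disconnected; components = [{p79}, {p74, p75, p76, p77, p78}].

Find clopen sets (U ∈ τ with X ∖ U ∈ τ):
  U = ∅, X ∖ U = {p74, p75, p76, p77, p78, p79} — both open, so U is clopen.
  U = {p79}, X ∖ U = {p74, p75, p76, p77, p78} — both open, so U is clopen.
  U = {p74, p75, p76, p77, p78}, X ∖ U = {p79} — both open, so U is clopen.
  U = {p74, p75, p76, p77, p78, p79}, X ∖ U = ∅ — both open, so U is clopen.
Nontrivial clopen(s) exist: e.g. {p74, p75, p76, p77, p78}. So (X, τ) is disconnected.
Compute connected components by grouping points that agree on all clopens:
  component: {p79}
  component: {p74, p75, p76, p77, p78}


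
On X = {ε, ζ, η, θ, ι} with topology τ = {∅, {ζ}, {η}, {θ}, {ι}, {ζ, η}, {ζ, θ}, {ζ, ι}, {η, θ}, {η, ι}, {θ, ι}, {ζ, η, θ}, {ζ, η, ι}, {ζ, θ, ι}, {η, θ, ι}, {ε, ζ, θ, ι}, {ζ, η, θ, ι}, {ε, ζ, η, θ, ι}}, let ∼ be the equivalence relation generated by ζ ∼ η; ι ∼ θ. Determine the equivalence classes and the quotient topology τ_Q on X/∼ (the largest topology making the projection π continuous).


X/∼ = {[ε], [ζ=η], [θ=ι]}; |τ_Q| = 5.

Equivalence classes: [ε], [ζ=η], [θ=ι].
Quotient map π: X → X/∼ sends ε ↦ [ε], ζ ↦ [ζ=η], η ↦ [ζ=η], θ ↦ [θ=ι], ι ↦ [θ=ι].
For each subset V ⊆ X/∼, compute π^{-1}(V) ⊆ X and check whether π^{-1}(V) ∈ τ. V is open in τ_Q iff π^{-1}(V) ∈ τ.
  V = {}: π^{-1}(V) = ∅ ∈ τ ✓.
  V = {[ε]}: π^{-1}(V) = {ε} ∉ τ ✗.
  V = {[ζ=η]}: π^{-1}(V) = {ζ, η} ∈ τ ✓.
  V = {[ε], [ζ=η]}: π^{-1}(V) = {ε, ζ, η} ∉ τ ✗.
  V = {[θ=ι]}: π^{-1}(V) = {θ, ι} ∈ τ ✓.
  V = {[ε], [θ=ι]}: π^{-1}(V) = {ε, θ, ι} ∉ τ ✗.
  V = {[ζ=η], [θ=ι]}: π^{-1}(V) = {ζ, η, θ, ι} ∈ τ ✓.
  V = {[ε], [ζ=η], [θ=ι]}: π^{-1}(V) = {ε, ζ, η, θ, ι} ∈ τ ✓.
Open sets in the quotient: τ_Q = {{}, {[ζ=η]}, {[θ=ι]}, {[ζ=η], [θ=ι]}, {[ε], [ζ=η], [θ=ι]}} (5 elements).


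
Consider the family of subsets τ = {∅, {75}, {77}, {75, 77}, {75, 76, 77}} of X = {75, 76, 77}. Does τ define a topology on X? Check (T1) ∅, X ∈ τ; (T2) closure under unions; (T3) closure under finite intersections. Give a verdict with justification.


τ IS a topology on X.

Axiom (T1): ∅ ∈ τ? Yes; X ∈ τ? Yes.
Axiom (T2/T3): check pairwise unions and intersections of members of τ.
All pairwise intersections and unions checked — each lies in τ. Therefore τ satisfies (T1), (T2), (T3): it IS a topology on X.


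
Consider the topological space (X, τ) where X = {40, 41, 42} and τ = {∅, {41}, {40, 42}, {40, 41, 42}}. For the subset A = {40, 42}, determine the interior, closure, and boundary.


int(A) = {40, 42}, cl(A) = {40, 42}, ∂A = ∅.

Closed sets in (X, τ) are complements of opens:
  closed(X, τ) = {∅, {41}, {40, 42}, {40, 41, 42}}.
int(A) = ⋃ {U ∈ τ : U ⊆ A}. Opens contained in A: ∅, {40, 42}.
Taking the union of these: int(A) = {40, 42}.
cl(A) = ⋂ {C closed : A ⊆ C}. Closed sets containing A: {40, 42}, {40, 41, 42}.
Intersecting these: cl(A) = {40, 42}.
∂A = cl(A) ∖ int(A) = {40, 42} ∖ {40, 42} = ∅.


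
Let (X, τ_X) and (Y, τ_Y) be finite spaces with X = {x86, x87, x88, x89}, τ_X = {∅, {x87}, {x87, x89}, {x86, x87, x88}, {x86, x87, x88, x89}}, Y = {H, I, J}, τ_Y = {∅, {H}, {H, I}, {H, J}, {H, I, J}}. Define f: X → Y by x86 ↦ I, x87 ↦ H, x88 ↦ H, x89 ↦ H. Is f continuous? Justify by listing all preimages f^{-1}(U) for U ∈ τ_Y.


f is NOT continuous.

Compute f^{-1}(U) for each U ∈ τ_Y:
  U = ∅: f^{-1}(U) = ∅ ∈ τ_X ✓.
  U = {H}: f^{-1}(U) = {x87, x88, x89} ∉ τ_X ✗.
  U = {H, I}: f^{-1}(U) = {x86, x87, x88, x89} ∈ τ_X ✓.
  U = {H, J}: f^{-1}(U) = {x87, x88, x89} ∉ τ_X ✗.
  U = {H, I, J}: f^{-1}(U) = {x86, x87, x88, x89} ∈ τ_X ✓.
Found U = {H} with f^{-1}(U) = {x87, x88, x89} not in τ_X. Therefore f is NOT continuous.


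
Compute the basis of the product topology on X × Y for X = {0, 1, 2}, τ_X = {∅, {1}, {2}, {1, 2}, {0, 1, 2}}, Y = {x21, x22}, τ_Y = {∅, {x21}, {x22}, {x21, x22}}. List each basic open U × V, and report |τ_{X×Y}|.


Basis B = {∅ × ∅, {1} × {x21}, {1} × {x22}, {2} × {x21}, {2} × {x22}, {1} × {x21, x22}, {1, 2} × {x21}, {1, 2} × {x22}, {2} × {x21, x22}, {0, 1, 2} × {x21}, {0, 1, 2} × {x22}, {1, 2} × {x21, x22}, {0, 1, 2} × {x21, x22}}; |τ_{X×Y}| = 25.

Enumerate products U × V with U ∈ τ_X, V ∈ τ_Y (deduplicated):
  ∅ × ∅ = {} (∅)
  {1} × {x21} = {(1,x21)}
  {1} × {x22} = {(1,x22)}
  {2} × {x21} = {(2,x21)}
  {2} × {x22} = {(2,x22)}
  {1} × {x21, x22} = {(1,x21), (1,x22)}
  {1, 2} × {x21} = {(1,x21), (2,x21)}
  {1, 2} × {x22} = {(1,x22), (2,x22)}
  {2} × {x21, x22} = {(2,x21), (2,x22)}
  {0, 1, 2} × {x21} = {(0,x21), (1,x21), (2,x21)}
  {0, 1, 2} × {x22} = {(0,x22), (1,x22), (2,x22)}
  {1, 2} × {x21, x22} = {(1,x21), (1,x22), (2,x21), (2,x22)}
  {0, 1, 2} × {x21, x22} = {(0,x21), (0,x22), (1,x21), (1,x22), (2,x21), (2,x22)}
These 13 distinct sets form the basis B.
Close under arbitrary unions to get τ_{X×Y}; counting gives |τ_{X×Y}| = 25.


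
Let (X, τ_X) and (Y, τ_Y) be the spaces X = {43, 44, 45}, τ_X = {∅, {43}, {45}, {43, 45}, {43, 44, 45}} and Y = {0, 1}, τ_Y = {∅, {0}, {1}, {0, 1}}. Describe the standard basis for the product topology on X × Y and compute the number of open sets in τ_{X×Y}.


Basis B = {∅ × ∅, {43} × {0}, {43} × {1}, {45} × {0}, {45} × {1}, {43} × {0, 1}, {43, 45} × {0}, {43, 45} × {1}, {45} × {0, 1}, {43, 44, 45} × {0}, {43, 44, 45} × {1}, {43, 45} × {0, 1}, {43, 44, 45} × {0, 1}}; |τ_{X×Y}| = 25.

Enumerate products U × V with U ∈ τ_X, V ∈ τ_Y (deduplicated):
  ∅ × ∅ = {} (∅)
  {43} × {0} = {(43,0)}
  {43} × {1} = {(43,1)}
  {45} × {0} = {(45,0)}
  {45} × {1} = {(45,1)}
  {43} × {0, 1} = {(43,0), (43,1)}
  {43, 45} × {0} = {(43,0), (45,0)}
  {43, 45} × {1} = {(43,1), (45,1)}
  {45} × {0, 1} = {(45,0), (45,1)}
  {43, 44, 45} × {0} = {(43,0), (44,0), (45,0)}
  {43, 44, 45} × {1} = {(43,1), (44,1), (45,1)}
  {43, 45} × {0, 1} = {(43,0), (43,1), (45,0), (45,1)}
  {43, 44, 45} × {0, 1} = {(43,0), (43,1), (44,0), (44,1), (45,0), (45,1)}
These 13 distinct sets form the basis B.
Close under arbitrary unions to get τ_{X×Y}; counting gives |τ_{X×Y}| = 25.


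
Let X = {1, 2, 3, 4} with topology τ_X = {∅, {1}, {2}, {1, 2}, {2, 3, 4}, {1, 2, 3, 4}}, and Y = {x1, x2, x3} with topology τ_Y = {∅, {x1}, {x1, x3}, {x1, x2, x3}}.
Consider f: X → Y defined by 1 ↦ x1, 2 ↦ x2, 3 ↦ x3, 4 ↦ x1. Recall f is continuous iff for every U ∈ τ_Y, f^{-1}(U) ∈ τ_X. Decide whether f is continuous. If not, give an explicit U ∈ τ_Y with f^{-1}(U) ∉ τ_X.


f is NOT continuous.

Compute f^{-1}(U) for each U ∈ τ_Y:
  U = ∅: f^{-1}(U) = ∅ ∈ τ_X ✓.
  U = {x1}: f^{-1}(U) = {1, 4} ∉ τ_X ✗.
  U = {x1, x3}: f^{-1}(U) = {1, 3, 4} ∉ τ_X ✗.
  U = {x1, x2, x3}: f^{-1}(U) = {1, 2, 3, 4} ∈ τ_X ✓.
Found U = {x1} with f^{-1}(U) = {1, 4} not in τ_X. Therefore f is NOT continuous.


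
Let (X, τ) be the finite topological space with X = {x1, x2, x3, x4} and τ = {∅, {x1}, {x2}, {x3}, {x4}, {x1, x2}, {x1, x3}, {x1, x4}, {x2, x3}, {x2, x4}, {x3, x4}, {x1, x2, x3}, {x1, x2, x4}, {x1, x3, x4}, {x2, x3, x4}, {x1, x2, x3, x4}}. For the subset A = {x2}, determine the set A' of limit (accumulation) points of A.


A' = ∅

For each x ∈ X, list the open sets U ∈ τ with x ∈ U, then check whether U ∩ (A ∖ {x}) ≠ ∅ for every such U.
  x = x1: open {x1} ∋ x has {x1} ∩ (A ∖ {x1}) = ∅, so x is NOT a limit point.
  x = x2: open {x2} ∋ x has {x2} ∩ (A ∖ {x2}) = ∅, so x is NOT a limit point.
  x = x3: open {x3} ∋ x has {x3} ∩ (A ∖ {x3}) = ∅, so x is NOT a limit point.
  x = x4: open {x4} ∋ x has {x4} ∩ (A ∖ {x4}) = ∅, so x is NOT a limit point.
Collecting: A' = ∅.


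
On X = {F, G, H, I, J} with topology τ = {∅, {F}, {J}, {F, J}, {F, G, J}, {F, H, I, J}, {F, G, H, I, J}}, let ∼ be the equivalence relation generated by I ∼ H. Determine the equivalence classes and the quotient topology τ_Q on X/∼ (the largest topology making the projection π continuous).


X/∼ = {[F], [G], [H=I], [J]}; |τ_Q| = 7.

Equivalence classes: [F], [G], [H=I], [J].
Quotient map π: X → X/∼ sends F ↦ [F], G ↦ [G], H ↦ [H=I], I ↦ [H=I], J ↦ [J].
For each subset V ⊆ X/∼, compute π^{-1}(V) ⊆ X and check whether π^{-1}(V) ∈ τ. V is open in τ_Q iff π^{-1}(V) ∈ τ.
  V = {}: π^{-1}(V) = ∅ ∈ τ ✓.
  V = {[F]}: π^{-1}(V) = {F} ∈ τ ✓.
  V = {[G]}: π^{-1}(V) = {G} ∉ τ ✗.
  V = {[F], [G]}: π^{-1}(V) = {F, G} ∉ τ ✗.
  V = {[H=I]}: π^{-1}(V) = {H, I} ∉ τ ✗.
  V = {[F], [H=I]}: π^{-1}(V) = {F, H, I} ∉ τ ✗.
  V = {[G], [H=I]}: π^{-1}(V) = {G, H, I} ∉ τ ✗.
  V = {[F], [G], [H=I]}: π^{-1}(V) = {F, G, H, I} ∉ τ ✗.
  V = {[J]}: π^{-1}(V) = {J} ∈ τ ✓.
  V = {[F], [J]}: π^{-1}(V) = {F, J} ∈ τ ✓.
  V = {[G], [J]}: π^{-1}(V) = {G, J} ∉ τ ✗.
  V = {[F], [G], [J]}: π^{-1}(V) = {F, G, J} ∈ τ ✓.
  V = {[H=I], [J]}: π^{-1}(V) = {H, I, J} ∉ τ ✗.
  V = {[F], [H=I], [J]}: π^{-1}(V) = {F, H, I, J} ∈ τ ✓.
  V = {[G], [H=I], [J]}: π^{-1}(V) = {G, H, I, J} ∉ τ ✗.
  V = {[F], [G], [H=I], [J]}: π^{-1}(V) = {F, G, H, I, J} ∈ τ ✓.
Open sets in the quotient: τ_Q = {{}, {[F]}, {[J]}, {[F], [J]}, {[F], [G], [J]}, {[F], [H=I], [J]}, {[F], [G], [H=I], [J]}} (7 elements).


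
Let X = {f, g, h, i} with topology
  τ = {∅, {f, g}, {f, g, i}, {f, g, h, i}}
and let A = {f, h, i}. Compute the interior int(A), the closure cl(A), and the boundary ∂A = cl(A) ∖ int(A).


int(A) = ∅, cl(A) = {f, g, h, i}, ∂A = {f, g, h, i}.

Closed sets in (X, τ) are complements of opens:
  closed(X, τ) = {∅, {h}, {h, i}, {f, g, h, i}}.
int(A) = ⋃ {U ∈ τ : U ⊆ A}. Opens contained in A: ∅.
Taking the union of these: int(A) = ∅.
cl(A) = ⋂ {C closed : A ⊆ C}. Closed sets containing A: {f, g, h, i}.
Intersecting these: cl(A) = {f, g, h, i}.
∂A = cl(A) ∖ int(A) = {f, g, h, i} ∖ ∅ = {f, g, h, i}.


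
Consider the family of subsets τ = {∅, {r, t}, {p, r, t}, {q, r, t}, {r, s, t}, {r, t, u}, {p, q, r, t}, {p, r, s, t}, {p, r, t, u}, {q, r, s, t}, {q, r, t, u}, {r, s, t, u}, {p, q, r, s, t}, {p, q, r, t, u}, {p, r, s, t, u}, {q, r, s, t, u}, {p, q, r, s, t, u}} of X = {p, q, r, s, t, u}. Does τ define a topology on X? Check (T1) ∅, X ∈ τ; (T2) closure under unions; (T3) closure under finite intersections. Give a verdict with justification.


τ IS a topology on X.

Axiom (T1): ∅ ∈ τ? Yes; X ∈ τ? Yes.
Axiom (T2/T3): check pairwise unions and intersections of members of τ.
All pairwise intersections and unions checked — each lies in τ. Therefore τ satisfies (T1), (T2), (T3): it IS a topology on X.


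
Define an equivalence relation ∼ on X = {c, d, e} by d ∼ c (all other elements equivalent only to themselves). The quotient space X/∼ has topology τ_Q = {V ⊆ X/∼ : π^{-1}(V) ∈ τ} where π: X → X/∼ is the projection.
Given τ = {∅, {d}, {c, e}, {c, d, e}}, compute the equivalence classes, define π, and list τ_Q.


X/∼ = {[c=d], [e]}; |τ_Q| = 2.

Equivalence classes: [c=d], [e].
Quotient map π: X → X/∼ sends c ↦ [c=d], d ↦ [c=d], e ↦ [e].
For each subset V ⊆ X/∼, compute π^{-1}(V) ⊆ X and check whether π^{-1}(V) ∈ τ. V is open in τ_Q iff π^{-1}(V) ∈ τ.
  V = {}: π^{-1}(V) = ∅ ∈ τ ✓.
  V = {[c=d]}: π^{-1}(V) = {c, d} ∉ τ ✗.
  V = {[e]}: π^{-1}(V) = {e} ∉ τ ✗.
  V = {[c=d], [e]}: π^{-1}(V) = {c, d, e} ∈ τ ✓.
Open sets in the quotient: τ_Q = {{}, {[c=d], [e]}} (2 elements).


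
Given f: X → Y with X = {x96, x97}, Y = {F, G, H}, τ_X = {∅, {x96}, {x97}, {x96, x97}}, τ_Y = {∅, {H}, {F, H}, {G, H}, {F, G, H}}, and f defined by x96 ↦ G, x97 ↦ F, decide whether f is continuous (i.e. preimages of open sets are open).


f IS continuous.

Compute f^{-1}(U) for each U ∈ τ_Y:
  U = ∅: f^{-1}(U) = ∅ ∈ τ_X ✓.
  U = {H}: f^{-1}(U) = ∅ ∈ τ_X ✓.
  U = {F, H}: f^{-1}(U) = {x97} ∈ τ_X ✓.
  U = {G, H}: f^{-1}(U) = {x96} ∈ τ_X ✓.
  U = {F, G, H}: f^{-1}(U) = {x96, x97} ∈ τ_X ✓.
Every preimage lies in τ_X, so f IS continuous.


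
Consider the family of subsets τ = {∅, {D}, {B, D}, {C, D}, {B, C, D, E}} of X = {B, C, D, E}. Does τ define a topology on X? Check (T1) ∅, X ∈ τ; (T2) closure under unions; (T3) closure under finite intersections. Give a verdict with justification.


τ is NOT a topology on X.

Axiom (T1): ∅ ∈ τ? Yes; X ∈ τ? Yes.
Axiom (T2/T3): check pairwise unions and intersections of members of τ.
Counterexample for (T2): {B, D} ∪ {C, D} = {B, C, D} ∉ τ. Therefore τ is NOT a topology.


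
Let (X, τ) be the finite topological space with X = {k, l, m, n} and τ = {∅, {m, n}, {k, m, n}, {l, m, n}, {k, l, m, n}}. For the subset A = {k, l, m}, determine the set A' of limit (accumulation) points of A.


A' = {k, l, n}

For each x ∈ X, list the open sets U ∈ τ with x ∈ U, then check whether U ∩ (A ∖ {x}) ≠ ∅ for every such U.
  x = k: opens ∋ x are {k, m, n}, {k, l, m, n}; each meets A ∖ {k}, so x IS a limit point.
  x = l: opens ∋ x are {l, m, n}, {k, l, m, n}; each meets A ∖ {l}, so x IS a limit point.
  x = m: open {m, n} ∋ x has {m, n} ∩ (A ∖ {m}) = ∅, so x is NOT a limit point.
  x = n: opens ∋ x are {m, n}, {k, m, n}, {l, m, n}, {k, l, m, n}; each meets A ∖ {n}, so x IS a limit point.
Collecting: A' = {k, l, n}.


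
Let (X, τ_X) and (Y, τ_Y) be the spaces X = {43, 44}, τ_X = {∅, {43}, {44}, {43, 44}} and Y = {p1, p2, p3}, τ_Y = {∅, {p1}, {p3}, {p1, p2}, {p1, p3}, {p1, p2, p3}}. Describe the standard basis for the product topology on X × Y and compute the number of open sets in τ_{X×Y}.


Basis B = {∅ × ∅, {43} × {p1}, {43} × {p3}, {44} × {p1}, {44} × {p3}, {43} × {p1, p2}, {43} × {p1, p3}, {43, 44} × {p1}, {43, 44} × {p3}, {44} × {p1, p2}, {44} × {p1, p3}, {43} × {p1, p2, p3}, {44} × {p1, p2, p3}, {43, 44} × {p1, p2}, {43, 44} × {p1, p3}, {43, 44} × {p1, p2, p3}}; |τ_{X×Y}| = 36.

Enumerate products U × V with U ∈ τ_X, V ∈ τ_Y (deduplicated):
  ∅ × ∅ = {} (∅)
  {43} × {p1} = {(43,p1)}
  {43} × {p3} = {(43,p3)}
  {44} × {p1} = {(44,p1)}
  {44} × {p3} = {(44,p3)}
  {43} × {p1, p2} = {(43,p1), (43,p2)}
  {43} × {p1, p3} = {(43,p1), (43,p3)}
  {43, 44} × {p1} = {(43,p1), (44,p1)}
  {43, 44} × {p3} = {(43,p3), (44,p3)}
  {44} × {p1, p2} = {(44,p1), (44,p2)}
  {44} × {p1, p3} = {(44,p1), (44,p3)}
  {43} × {p1, p2, p3} = {(43,p1), (43,p2), (43,p3)}
  {44} × {p1, p2, p3} = {(44,p1), (44,p2), (44,p3)}
  {43, 44} × {p1, p2} = {(43,p1), (43,p2), (44,p1), (44,p2)}
  {43, 44} × {p1, p3} = {(43,p1), (43,p3), (44,p1), (44,p3)}
  {43, 44} × {p1, p2, p3} = {(43,p1), (43,p2), (43,p3), (44,p1), (44,p2), (44,p3)}
These 16 distinct sets form the basis B.
Close under arbitrary unions to get τ_{X×Y}; counting gives |τ_{X×Y}| = 36.


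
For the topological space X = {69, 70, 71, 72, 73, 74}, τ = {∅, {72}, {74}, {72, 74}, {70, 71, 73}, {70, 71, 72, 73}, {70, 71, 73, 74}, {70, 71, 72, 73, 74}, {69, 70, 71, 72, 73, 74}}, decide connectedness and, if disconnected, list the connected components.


(X, τ) is connected.

Find clopen sets (U ∈ τ with X ∖ U ∈ τ):
  U = ∅, X ∖ U = {69, 70, 71, 72, 73, 74} — both open, so U is clopen.
  U = {69, 70, 71, 72, 73, 74}, X ∖ U = ∅ — both open, so U is clopen.
Only trivial clopens (∅ and X) exist, so (X, τ) is connected.
Compute connected components by grouping points that agree on all clopens:
  component: {69, 70, 71, 72, 73, 74}


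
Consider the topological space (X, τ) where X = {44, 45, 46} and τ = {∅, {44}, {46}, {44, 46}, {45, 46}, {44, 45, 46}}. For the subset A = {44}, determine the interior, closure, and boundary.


int(A) = {44}, cl(A) = {44}, ∂A = ∅.

Closed sets in (X, τ) are complements of opens:
  closed(X, τ) = {∅, {44}, {45}, {44, 45}, {45, 46}, {44, 45, 46}}.
int(A) = ⋃ {U ∈ τ : U ⊆ A}. Opens contained in A: ∅, {44}.
Taking the union of these: int(A) = {44}.
cl(A) = ⋂ {C closed : A ⊆ C}. Closed sets containing A: {44}, {44, 45}, {44, 45, 46}.
Intersecting these: cl(A) = {44}.
∂A = cl(A) ∖ int(A) = {44} ∖ {44} = ∅.


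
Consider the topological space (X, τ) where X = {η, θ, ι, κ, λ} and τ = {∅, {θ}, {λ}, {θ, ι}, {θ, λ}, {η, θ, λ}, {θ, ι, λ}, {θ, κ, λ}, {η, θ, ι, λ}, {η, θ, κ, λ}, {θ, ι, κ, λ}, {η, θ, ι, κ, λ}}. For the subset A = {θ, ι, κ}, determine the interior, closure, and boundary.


int(A) = {θ, ι}, cl(A) = {η, θ, ι, κ}, ∂A = {η, κ}.

Closed sets in (X, τ) are complements of opens:
  closed(X, τ) = {∅, {η}, {ι}, {κ}, {η, ι}, {η, κ}, {ι, κ}, {η, ι, κ}, {η, κ, λ}, {η, θ, ι, κ}, {η, ι, κ, λ}, {η, θ, ι, κ, λ}}.
int(A) = ⋃ {U ∈ τ : U ⊆ A}. Opens contained in A: ∅, {θ}, {θ, ι}.
Taking the union of these: int(A) = {θ, ι}.
cl(A) = ⋂ {C closed : A ⊆ C}. Closed sets containing A: {η, θ, ι, κ}, {η, θ, ι, κ, λ}.
Intersecting these: cl(A) = {η, θ, ι, κ}.
∂A = cl(A) ∖ int(A) = {η, θ, ι, κ} ∖ {θ, ι} = {η, κ}.


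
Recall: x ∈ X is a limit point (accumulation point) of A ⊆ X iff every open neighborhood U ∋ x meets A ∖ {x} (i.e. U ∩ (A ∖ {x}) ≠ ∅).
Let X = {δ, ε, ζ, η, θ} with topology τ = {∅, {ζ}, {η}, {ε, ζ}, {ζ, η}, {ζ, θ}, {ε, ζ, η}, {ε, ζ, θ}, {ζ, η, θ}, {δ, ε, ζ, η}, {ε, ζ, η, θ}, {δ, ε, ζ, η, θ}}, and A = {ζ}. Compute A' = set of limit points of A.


A' = {δ, ε, θ}

For each x ∈ X, list the open sets U ∈ τ with x ∈ U, then check whether U ∩ (A ∖ {x}) ≠ ∅ for every such U.
  x = δ: opens ∋ x are {δ, ε, ζ, η}, {δ, ε, ζ, η, θ}; each meets A ∖ {δ}, so x IS a limit point.
  x = ε: opens ∋ x are {ε, ζ}, {ε, ζ, η}, {ε, ζ, θ}, {δ, ε, ζ, η}, {ε, ζ, η, θ}, {δ, ε, ζ, η, θ}; each meets A ∖ {ε}, so x IS a limit point.
  x = ζ: open {ζ} ∋ x has {ζ} ∩ (A ∖ {ζ}) = ∅, so x is NOT a limit point.
  x = η: open {η} ∋ x has {η} ∩ (A ∖ {η}) = ∅, so x is NOT a limit point.
  x = θ: opens ∋ x are {ζ, θ}, {ε, ζ, θ}, {ζ, η, θ}, {ε, ζ, η, θ}, {δ, ε, ζ, η, θ}; each meets A ∖ {θ}, so x IS a limit point.
Collecting: A' = {δ, ε, θ}.


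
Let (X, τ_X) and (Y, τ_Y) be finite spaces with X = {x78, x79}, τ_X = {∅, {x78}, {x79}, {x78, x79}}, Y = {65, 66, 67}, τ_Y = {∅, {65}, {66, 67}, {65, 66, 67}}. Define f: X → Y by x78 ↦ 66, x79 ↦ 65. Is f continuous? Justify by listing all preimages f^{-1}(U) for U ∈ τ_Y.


f IS continuous.

Compute f^{-1}(U) for each U ∈ τ_Y:
  U = ∅: f^{-1}(U) = ∅ ∈ τ_X ✓.
  U = {65}: f^{-1}(U) = {x79} ∈ τ_X ✓.
  U = {66, 67}: f^{-1}(U) = {x78} ∈ τ_X ✓.
  U = {65, 66, 67}: f^{-1}(U) = {x78, x79} ∈ τ_X ✓.
Every preimage lies in τ_X, so f IS continuous.


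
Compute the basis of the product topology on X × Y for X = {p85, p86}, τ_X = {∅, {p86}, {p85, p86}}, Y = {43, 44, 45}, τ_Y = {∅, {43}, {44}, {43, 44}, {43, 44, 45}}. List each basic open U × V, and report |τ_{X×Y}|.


Basis B = {∅ × ∅, {p86} × {43}, {p86} × {44}, {p85, p86} × {43}, {p85, p86} × {44}, {p86} × {43, 44}, {p86} × {43, 44, 45}, {p85, p86} × {43, 44}, {p85, p86} × {43, 44, 45}}; |τ_{X×Y}| = 14.

Enumerate products U × V with U ∈ τ_X, V ∈ τ_Y (deduplicated):
  ∅ × ∅ = {} (∅)
  {p86} × {43} = {(p86,43)}
  {p86} × {44} = {(p86,44)}
  {p85, p86} × {43} = {(p85,43), (p86,43)}
  {p85, p86} × {44} = {(p85,44), (p86,44)}
  {p86} × {43, 44} = {(p86,43), (p86,44)}
  {p86} × {43, 44, 45} = {(p86,43), (p86,44), (p86,45)}
  {p85, p86} × {43, 44} = {(p85,43), (p85,44), (p86,43), (p86,44)}
  {p85, p86} × {43, 44, 45} = {(p85,43), (p85,44), (p85,45), (p86,43), (p86,44), (p86,45)}
These 9 distinct sets form the basis B.
Close under arbitrary unions to get τ_{X×Y}; counting gives |τ_{X×Y}| = 14.


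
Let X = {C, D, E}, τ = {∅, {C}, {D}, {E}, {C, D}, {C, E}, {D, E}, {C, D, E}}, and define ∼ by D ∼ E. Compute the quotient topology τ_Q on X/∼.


X/∼ = {[C], [D=E]}; |τ_Q| = 4.

Equivalence classes: [C], [D=E].
Quotient map π: X → X/∼ sends C ↦ [C], D ↦ [D=E], E ↦ [D=E].
For each subset V ⊆ X/∼, compute π^{-1}(V) ⊆ X and check whether π^{-1}(V) ∈ τ. V is open in τ_Q iff π^{-1}(V) ∈ τ.
  V = {}: π^{-1}(V) = ∅ ∈ τ ✓.
  V = {[C]}: π^{-1}(V) = {C} ∈ τ ✓.
  V = {[D=E]}: π^{-1}(V) = {D, E} ∈ τ ✓.
  V = {[C], [D=E]}: π^{-1}(V) = {C, D, E} ∈ τ ✓.
Open sets in the quotient: τ_Q = {{}, {[C]}, {[D=E]}, {[C], [D=E]}} (4 elements).


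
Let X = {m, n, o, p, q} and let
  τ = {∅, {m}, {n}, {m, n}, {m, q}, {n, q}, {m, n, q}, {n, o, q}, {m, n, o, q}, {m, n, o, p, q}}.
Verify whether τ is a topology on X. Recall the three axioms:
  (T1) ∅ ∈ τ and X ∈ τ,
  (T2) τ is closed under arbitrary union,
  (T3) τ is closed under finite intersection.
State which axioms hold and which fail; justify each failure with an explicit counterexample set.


τ is NOT a topology on X.

Axiom (T1): ∅ ∈ τ? Yes; X ∈ τ? Yes.
Axiom (T2/T3): check pairwise unions and intersections of members of τ.
Counterexample for (T3): {m, q} ∩ {n, q} = {q} ∉ τ. Therefore τ is NOT a topology.


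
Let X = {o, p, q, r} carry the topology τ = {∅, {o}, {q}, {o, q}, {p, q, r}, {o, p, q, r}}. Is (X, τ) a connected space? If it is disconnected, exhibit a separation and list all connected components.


(X, τ) is disconnected; components = [{o}, {p, q, r}].

Find clopen sets (U ∈ τ with X ∖ U ∈ τ):
  U = ∅, X ∖ U = {o, p, q, r} — both open, so U is clopen.
  U = {o}, X ∖ U = {p, q, r} — both open, so U is clopen.
  U = {p, q, r}, X ∖ U = {o} — both open, so U is clopen.
  U = {o, p, q, r}, X ∖ U = ∅ — both open, so U is clopen.
Nontrivial clopen(s) exist: e.g. {p, q, r}. So (X, τ) is disconnected.
Compute connected components by grouping points that agree on all clopens:
  component: {o}
  component: {p, q, r}


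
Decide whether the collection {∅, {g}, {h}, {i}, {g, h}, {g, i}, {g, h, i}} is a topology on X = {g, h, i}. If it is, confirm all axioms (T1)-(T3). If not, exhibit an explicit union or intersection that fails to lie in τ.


τ is NOT a topology on X.

Axiom (T1): ∅ ∈ τ? Yes; X ∈ τ? Yes.
Axiom (T2/T3): check pairwise unions and intersections of members of τ.
Counterexample for (T2): {h} ∪ {i} = {h, i} ∉ τ. Therefore τ is NOT a topology.


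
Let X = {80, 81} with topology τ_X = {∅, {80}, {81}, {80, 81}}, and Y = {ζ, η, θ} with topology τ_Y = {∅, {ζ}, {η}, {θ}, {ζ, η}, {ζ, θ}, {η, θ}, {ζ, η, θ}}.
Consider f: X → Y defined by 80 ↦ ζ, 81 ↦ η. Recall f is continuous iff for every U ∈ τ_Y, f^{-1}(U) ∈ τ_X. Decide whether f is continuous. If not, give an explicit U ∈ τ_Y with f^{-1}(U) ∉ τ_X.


f IS continuous.

Compute f^{-1}(U) for each U ∈ τ_Y:
  U = ∅: f^{-1}(U) = ∅ ∈ τ_X ✓.
  U = {ζ}: f^{-1}(U) = {80} ∈ τ_X ✓.
  U = {η}: f^{-1}(U) = {81} ∈ τ_X ✓.
  U = {θ}: f^{-1}(U) = ∅ ∈ τ_X ✓.
  U = {ζ, η}: f^{-1}(U) = {80, 81} ∈ τ_X ✓.
  U = {ζ, θ}: f^{-1}(U) = {80} ∈ τ_X ✓.
  U = {η, θ}: f^{-1}(U) = {81} ∈ τ_X ✓.
  U = {ζ, η, θ}: f^{-1}(U) = {80, 81} ∈ τ_X ✓.
Every preimage lies in τ_X, so f IS continuous.


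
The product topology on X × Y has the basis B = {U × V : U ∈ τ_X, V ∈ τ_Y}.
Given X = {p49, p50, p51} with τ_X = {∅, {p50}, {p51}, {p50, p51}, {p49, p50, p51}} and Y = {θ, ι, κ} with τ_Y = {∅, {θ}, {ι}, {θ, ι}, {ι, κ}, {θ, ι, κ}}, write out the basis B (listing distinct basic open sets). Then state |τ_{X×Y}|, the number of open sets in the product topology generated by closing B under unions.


Basis B = {∅ × ∅, {p50} × {θ}, {p50} × {ι}, {p51} × {θ}, {p51} × {ι}, {p50} × {θ, ι}, {p50, p51} × {θ}, {p50} × {ι, κ}, {p50, p51} × {ι}, {p51} × {θ, ι}, {p51} × {ι, κ}, {p49, p50, p51} × {θ}, {p49, p50, p51} × {ι}, {p50} × {θ, ι, κ}, {p51} × {θ, ι, κ}, {p50, p51} × {θ, ι}, {p50, p51} × {ι, κ}, {p49, p50, p51} × {θ, ι}, {p49, p50, p51} × {ι, κ}, {p50, p51} × {θ, ι, κ}, {p49, p50, p51} × {θ, ι, κ}}; |τ_{X×Y}| = 70.

Enumerate products U × V with U ∈ τ_X, V ∈ τ_Y (deduplicated):
  ∅ × ∅ = {} (∅)
  {p50} × {θ} = {(p50,θ)}
  {p50} × {ι} = {(p50,ι)}
  {p51} × {θ} = {(p51,θ)}
  {p51} × {ι} = {(p51,ι)}
  {p50} × {θ, ι} = {(p50,θ), (p50,ι)}
  {p50, p51} × {θ} = {(p50,θ), (p51,θ)}
  {p50} × {ι, κ} = {(p50,ι), (p50,κ)}
  {p50, p51} × {ι} = {(p50,ι), (p51,ι)}
  {p51} × {θ, ι} = {(p51,θ), (p51,ι)}
  {p51} × {ι, κ} = {(p51,ι), (p51,κ)}
  {p49, p50, p51} × {θ} = {(p49,θ), (p50,θ), (p51,θ)}
  {p49, p50, p51} × {ι} = {(p49,ι), (p50,ι), (p51,ι)}
  {p50} × {θ, ι, κ} = {(p50,θ), (p50,ι), (p50,κ)}
  {p51} × {θ, ι, κ} = {(p51,θ), (p51,ι), (p51,κ)}
  {p50, p51} × {θ, ι} = {(p50,θ), (p50,ι), (p51,θ), (p51,ι)}
  {p50, p51} × {ι, κ} = {(p50,ι), (p50,κ), (p51,ι), (p51,κ)}
  {p49, p50, p51} × {θ, ι} = {(p49,θ), (p49,ι), (p50,θ), (p50,ι), (p51,θ), (p51,ι)}
  {p49, p50, p51} × {ι, κ} = {(p49,ι), (p49,κ), (p50,ι), (p50,κ), (p51,ι), (p51,κ)}
  {p50, p51} × {θ, ι, κ} = {(p50,θ), (p50,ι), (p50,κ), (p51,θ), (p51,ι), (p51,κ)}
  {p49, p50, p51} × {θ, ι, κ} = {(p49,θ), (p49,ι), (p49,κ), (p50,θ), (p50,ι), (p50,κ), (p51,θ), (p51,ι), (p51,κ)}
These 21 distinct sets form the basis B.
Close under arbitrary unions to get τ_{X×Y}; counting gives |τ_{X×Y}| = 70.


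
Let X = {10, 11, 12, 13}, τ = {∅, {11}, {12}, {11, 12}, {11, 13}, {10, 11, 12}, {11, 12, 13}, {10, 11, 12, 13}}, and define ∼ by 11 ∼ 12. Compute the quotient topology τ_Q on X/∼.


X/∼ = {[10], [11=12], [13]}; |τ_Q| = 5.

Equivalence classes: [10], [11=12], [13].
Quotient map π: X → X/∼ sends 10 ↦ [10], 11 ↦ [11=12], 12 ↦ [11=12], 13 ↦ [13].
For each subset V ⊆ X/∼, compute π^{-1}(V) ⊆ X and check whether π^{-1}(V) ∈ τ. V is open in τ_Q iff π^{-1}(V) ∈ τ.
  V = {}: π^{-1}(V) = ∅ ∈ τ ✓.
  V = {[10]}: π^{-1}(V) = {10} ∉ τ ✗.
  V = {[11=12]}: π^{-1}(V) = {11, 12} ∈ τ ✓.
  V = {[10], [11=12]}: π^{-1}(V) = {10, 11, 12} ∈ τ ✓.
  V = {[13]}: π^{-1}(V) = {13} ∉ τ ✗.
  V = {[10], [13]}: π^{-1}(V) = {10, 13} ∉ τ ✗.
  V = {[11=12], [13]}: π^{-1}(V) = {11, 12, 13} ∈ τ ✓.
  V = {[10], [11=12], [13]}: π^{-1}(V) = {10, 11, 12, 13} ∈ τ ✓.
Open sets in the quotient: τ_Q = {{}, {[11=12]}, {[10], [11=12]}, {[11=12], [13]}, {[10], [11=12], [13]}} (5 elements).
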